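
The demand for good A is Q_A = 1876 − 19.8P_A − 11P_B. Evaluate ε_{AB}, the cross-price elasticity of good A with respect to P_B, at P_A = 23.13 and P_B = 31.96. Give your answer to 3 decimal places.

-0.330

At P_A = 23.13 and P_B = 31.96: Q_A = 1066.466.
∂Q_A/∂P_B = -11.
ε = (∂Q_A/∂P_B)(P_B/Q_A) = -11 × (31.96/1066.466) ≈ -0.330.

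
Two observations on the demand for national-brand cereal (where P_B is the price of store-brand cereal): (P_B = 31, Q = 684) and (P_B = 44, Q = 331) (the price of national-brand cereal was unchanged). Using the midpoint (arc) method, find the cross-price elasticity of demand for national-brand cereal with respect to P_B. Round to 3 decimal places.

-2.006

ΔQ_A = 331 − 684 = -353; ΔP_B = 44 − 31 = 13.
Midpoints: Q̄_A = 507.5, P̄_B = 37.50.
ε = (ΔQ_A/Q̄_A)/(ΔP_B/P̄_B) = (-353/507.5)/(13/37.50) ≈ -2.006.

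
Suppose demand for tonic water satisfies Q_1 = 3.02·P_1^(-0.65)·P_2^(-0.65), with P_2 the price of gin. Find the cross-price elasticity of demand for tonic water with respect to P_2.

In a log-linear (constant-elasticity) demand function, the coefficient on the exponent of P_2 is the cross-price elasticity.
ε = -0.65. Negative, so tonic water and gin are complements.

-0.65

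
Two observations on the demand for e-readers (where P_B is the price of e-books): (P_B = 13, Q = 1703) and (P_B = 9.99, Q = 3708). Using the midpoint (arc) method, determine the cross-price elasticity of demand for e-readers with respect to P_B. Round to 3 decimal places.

ΔQ_A = 3708 − 1703 = 2005; ΔP_B = 9.99 − 13 = -3.01.
Midpoints: Q̄_A = 2705.5, P̄_B = 11.50.
ε = (ΔQ_A/Q̄_A)/(ΔP_B/P̄_B) = (2005/2705.5)/(-3.01/11.50) ≈ -2.830.
ε < 0: e-readers and e-books are complements.

-2.830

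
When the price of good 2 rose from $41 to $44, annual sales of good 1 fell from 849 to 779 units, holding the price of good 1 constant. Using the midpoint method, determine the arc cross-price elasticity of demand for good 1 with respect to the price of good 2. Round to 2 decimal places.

ΔQ_1 = 779 − 849 = -70; ΔP_2 = 44 − 41 = 3.
Midpoints: Q̄_1 = 814.0, P̄_2 = 42.50.
ε = (ΔQ_1/Q̄_1)/(ΔP_2/P̄_2) = (-70/814.0)/(3/42.50) ≈ -1.22.

-1.22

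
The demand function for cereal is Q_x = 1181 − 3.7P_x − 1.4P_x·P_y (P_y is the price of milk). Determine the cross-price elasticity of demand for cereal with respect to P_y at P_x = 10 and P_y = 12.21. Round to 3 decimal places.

At P_x = 10 and P_y = 12.21: Q_x = 973.06.
∂Q_x/∂P_y = -1.4P_x = -1.4(10) = -14.0000.
ε = (∂Q_x/∂P_y)(P_y/Q_x) = -14.0000 × (12.21/973.06) ≈ -0.176.

-0.176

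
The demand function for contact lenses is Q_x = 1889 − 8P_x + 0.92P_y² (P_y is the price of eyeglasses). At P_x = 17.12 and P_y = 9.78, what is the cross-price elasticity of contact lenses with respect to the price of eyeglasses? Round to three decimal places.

At P_x = 17.12 and P_y = 9.78: Q_x = 1840.037.
∂Q_x/∂P_y = 1.84P_y = 1.84(9.78) = 17.9952.
ε = (∂Q_x/∂P_y)(P_y/Q_x) = 17.9952 × (9.78/1840.037) ≈ 0.096.

0.096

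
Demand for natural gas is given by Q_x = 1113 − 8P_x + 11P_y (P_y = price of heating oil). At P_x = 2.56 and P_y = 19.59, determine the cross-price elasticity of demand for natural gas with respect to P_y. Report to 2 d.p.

0.16

At P_x = 2.56 and P_y = 19.59: Q_x = 1308.01.
∂Q_x/∂P_y = 11.
ε = (∂Q_x/∂P_y)(P_y/Q_x) = 11 × (19.59/1308.01) ≈ 0.16.
Since ε > 0, natural gas and heating oil are substitutes.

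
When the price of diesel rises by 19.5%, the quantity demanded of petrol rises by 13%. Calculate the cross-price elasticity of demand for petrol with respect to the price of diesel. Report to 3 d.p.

0.667

ε = (%ΔQ of petrol) / (%ΔP of diesel) = (13%) / (19.5%) ≈ 0.667.
Positive cross-price elasticity: substitutes.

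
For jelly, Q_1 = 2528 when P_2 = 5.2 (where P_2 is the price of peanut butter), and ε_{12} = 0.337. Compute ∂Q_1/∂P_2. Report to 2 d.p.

ε = (∂Q_1/∂P_2)·(P_2/Q_1) ⇒ ∂Q_1/∂P_2 = ε·Q_1/P_2 = 0.337 × 2528/5.2 ≈ 163.83.

163.83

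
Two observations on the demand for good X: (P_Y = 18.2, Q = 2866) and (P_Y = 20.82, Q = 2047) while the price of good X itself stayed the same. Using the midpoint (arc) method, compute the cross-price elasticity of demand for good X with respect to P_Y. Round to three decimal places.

ΔQ_X = 2047 − 2866 = -819; ΔP_Y = 20.82 − 18.2 = 2.62.
Midpoints: Q̄_X = 2456.5, P̄_Y = 19.51.
ε = (ΔQ_X/Q̄_X)/(ΔP_Y/P̄_Y) = (-819/2456.5)/(2.62/19.51) ≈ -2.483.

-2.483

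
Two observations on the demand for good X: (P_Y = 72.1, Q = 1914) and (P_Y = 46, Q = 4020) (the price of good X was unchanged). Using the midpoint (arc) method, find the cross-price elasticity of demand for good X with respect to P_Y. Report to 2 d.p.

-1.61

ΔQ_X = 4020 − 1914 = 2106; ΔP_Y = 46 − 72.1 = -26.1.
Midpoints: Q̄_X = 2967.0, P̄_Y = 59.05.
ε = (ΔQ_X/Q̄_X)/(ΔP_Y/P̄_Y) = (2106/2967.0)/(-26.1/59.05) ≈ -1.61.
ε < 0: good X and good Y are complements.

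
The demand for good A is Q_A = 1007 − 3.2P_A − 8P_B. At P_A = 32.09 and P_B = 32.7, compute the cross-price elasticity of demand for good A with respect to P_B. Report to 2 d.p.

At P_A = 32.09 and P_B = 32.7: Q_A = 642.712.
∂Q_A/∂P_B = -8.
ε = (∂Q_A/∂P_B)(P_B/Q_A) = -8 × (32.7/642.712) ≈ -0.41.

-0.41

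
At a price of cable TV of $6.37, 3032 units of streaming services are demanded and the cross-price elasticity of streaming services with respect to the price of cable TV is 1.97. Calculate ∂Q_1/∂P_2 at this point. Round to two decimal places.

ε = (∂Q_1/∂P_2)·(P_2/Q_1) ⇒ ∂Q_1/∂P_2 = ε·Q_1/P_2 = 1.97 × 3032/6.37 ≈ 937.68.

937.68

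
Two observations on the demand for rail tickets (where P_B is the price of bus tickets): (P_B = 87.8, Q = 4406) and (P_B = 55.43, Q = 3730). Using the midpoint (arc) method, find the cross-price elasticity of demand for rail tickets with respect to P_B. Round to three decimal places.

0.368

ΔQ_A = 3730 − 4406 = -676; ΔP_B = 55.43 − 87.8 = -32.37.
Midpoints: Q̄_A = 4068.0, P̄_B = 71.61.
ε = (ΔQ_A/Q̄_A)/(ΔP_B/P̄_B) = (-676/4068.0)/(-32.37/71.61) ≈ 0.368.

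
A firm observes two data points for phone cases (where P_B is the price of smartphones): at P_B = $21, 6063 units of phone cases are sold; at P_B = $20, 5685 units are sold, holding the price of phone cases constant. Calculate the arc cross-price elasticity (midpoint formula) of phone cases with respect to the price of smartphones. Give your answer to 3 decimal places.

ΔQ_A = 5685 − 6063 = -378; ΔP_B = 20 − 21 = -1.
Midpoints: Q̄_A = 5874.0, P̄_B = 20.50.
ε = (ΔQ_A/Q̄_A)/(ΔP_B/P̄_B) = (-378/5874.0)/(-1/20.50) ≈ 1.319.

1.319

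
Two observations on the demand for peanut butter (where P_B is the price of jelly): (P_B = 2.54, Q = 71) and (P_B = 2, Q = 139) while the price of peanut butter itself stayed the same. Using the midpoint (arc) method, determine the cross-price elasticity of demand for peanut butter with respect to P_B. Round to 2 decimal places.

-2.72

ΔQ_A = 139 − 71 = 68; ΔP_B = 2 − 2.54 = -0.54.
Midpoints: Q̄_A = 105.0, P̄_B = 2.27.
ε = (ΔQ_A/Q̄_A)/(ΔP_B/P̄_B) = (68/105.0)/(-0.54/2.27) ≈ -2.72.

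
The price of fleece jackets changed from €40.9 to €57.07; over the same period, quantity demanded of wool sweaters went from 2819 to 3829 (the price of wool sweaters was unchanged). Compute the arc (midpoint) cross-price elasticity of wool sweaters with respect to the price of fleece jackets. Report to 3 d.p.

0.920

ΔQ_A = 3829 − 2819 = 1010; ΔP_B = 57.07 − 40.9 = 16.17.
Midpoints: Q̄_A = 3324.0, P̄_B = 48.98.
ε = (ΔQ_A/Q̄_A)/(ΔP_B/P̄_B) = (1010/3324.0)/(16.17/48.98) ≈ 0.920.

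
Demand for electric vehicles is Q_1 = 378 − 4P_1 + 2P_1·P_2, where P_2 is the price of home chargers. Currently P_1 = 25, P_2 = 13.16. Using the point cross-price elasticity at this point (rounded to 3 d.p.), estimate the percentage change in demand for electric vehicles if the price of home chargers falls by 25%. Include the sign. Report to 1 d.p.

-17.6%

At P_1 = 25, P_2 = 13.16: Q_1 = 936.
∂Q_1/∂P_2 = 2P_1 = 50.0000.
ε = (∂Q_1/∂P_2)(P_2/Q_1) = 50.0000 × 13.16/936 ≈ 0.703.
%ΔQ_1 ≈ ε × %ΔP_2 = 0.703 × (-25%) = -17.6%.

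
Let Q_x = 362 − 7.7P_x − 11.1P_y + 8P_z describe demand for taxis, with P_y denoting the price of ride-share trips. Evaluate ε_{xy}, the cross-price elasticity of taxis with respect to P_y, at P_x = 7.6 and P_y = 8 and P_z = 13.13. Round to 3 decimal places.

-0.278

At P_x = 7.6 and P_y = 8 and P_z = 13.13: Q_x = 319.72.
∂Q_x/∂P_y = -11.1.
ε = (∂Q_x/∂P_y)(P_y/Q_x) = -11.1 × (8/319.72) ≈ -0.278.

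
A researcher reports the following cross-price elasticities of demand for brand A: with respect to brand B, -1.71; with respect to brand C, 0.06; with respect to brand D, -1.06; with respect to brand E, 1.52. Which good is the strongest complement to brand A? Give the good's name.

Complements have ε < 0. The most negative value is -1.71 (brand B).

brand B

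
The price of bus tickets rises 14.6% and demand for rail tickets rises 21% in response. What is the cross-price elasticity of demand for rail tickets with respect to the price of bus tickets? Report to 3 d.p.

1.438

ε = (%ΔQ of rail tickets) / (%ΔP of bus tickets) = (21%) / (14.6%) ≈ 1.438.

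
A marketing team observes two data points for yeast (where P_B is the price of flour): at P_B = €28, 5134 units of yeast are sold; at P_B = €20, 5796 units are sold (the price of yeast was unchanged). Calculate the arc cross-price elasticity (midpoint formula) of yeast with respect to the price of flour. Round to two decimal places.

ΔQ_A = 5796 − 5134 = 662; ΔP_B = 20 − 28 = -8.
Midpoints: Q̄_A = 5465.0, P̄_B = 24.00.
ε = (ΔQ_A/Q̄_A)/(ΔP_B/P̄_B) = (662/5465.0)/(-8/24.00) ≈ -0.36.
ε < 0: yeast and flour are complements.

-0.36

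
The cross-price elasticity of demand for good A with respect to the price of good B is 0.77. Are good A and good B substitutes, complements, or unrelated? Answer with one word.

substitutes

ε = 0.77 > 0, so a higher price of good B raises demand for good A: substitutes.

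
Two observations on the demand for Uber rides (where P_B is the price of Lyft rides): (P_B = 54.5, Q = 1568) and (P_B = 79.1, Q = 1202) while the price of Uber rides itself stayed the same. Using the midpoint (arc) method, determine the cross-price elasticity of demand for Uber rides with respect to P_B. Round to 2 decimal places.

ΔQ_A = 1202 − 1568 = -366; ΔP_B = 79.1 − 54.5 = 24.6.
Midpoints: Q̄_A = 1385.0, P̄_B = 66.80.
ε = (ΔQ_A/Q̄_A)/(ΔP_B/P̄_B) = (-366/1385.0)/(24.6/66.80) ≈ -0.72.
ε < 0: Uber rides and Lyft rides are complements.

-0.72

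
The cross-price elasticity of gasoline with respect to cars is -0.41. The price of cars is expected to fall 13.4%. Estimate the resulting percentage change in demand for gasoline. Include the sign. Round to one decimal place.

%ΔQ ≈ ε × %ΔP of cars = -0.41 × (-13.4%) = 5.5%.
Demand for gasoline rises by about 5.5%.

5.5%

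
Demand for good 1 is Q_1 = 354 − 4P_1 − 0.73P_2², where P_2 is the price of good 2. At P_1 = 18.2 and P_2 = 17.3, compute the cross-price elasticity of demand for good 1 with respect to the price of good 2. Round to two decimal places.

-6.97

At P_1 = 18.2 and P_2 = 17.3: Q_1 = 62.718.
∂Q_1/∂P_2 = -1.46P_2 = -1.46(17.3) = -25.2580.
ε = (∂Q_1/∂P_2)(P_2/Q_1) = -25.2580 × (17.3/62.718) ≈ -6.97.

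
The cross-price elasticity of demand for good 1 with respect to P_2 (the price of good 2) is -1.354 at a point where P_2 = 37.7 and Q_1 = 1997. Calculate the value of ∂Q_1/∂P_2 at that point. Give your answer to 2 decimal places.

ε = (∂Q_1/∂P_2)·(P_2/Q_1) ⇒ ∂Q_1/∂P_2 = ε·Q_1/P_2 = -1.354 × 1997/37.7 ≈ -71.72.

-71.72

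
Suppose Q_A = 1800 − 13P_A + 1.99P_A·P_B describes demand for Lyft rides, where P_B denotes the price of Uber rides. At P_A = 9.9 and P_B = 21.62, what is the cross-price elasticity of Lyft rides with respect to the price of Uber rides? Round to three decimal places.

0.203

At P_A = 9.9 and P_B = 21.62: Q_A = 2097.236.
∂Q_A/∂P_B = 1.99P_A = 1.99(9.9) = 19.7010.
ε = (∂Q_A/∂P_B)(P_B/Q_A) = 19.7010 × (21.62/2097.236) ≈ 0.203.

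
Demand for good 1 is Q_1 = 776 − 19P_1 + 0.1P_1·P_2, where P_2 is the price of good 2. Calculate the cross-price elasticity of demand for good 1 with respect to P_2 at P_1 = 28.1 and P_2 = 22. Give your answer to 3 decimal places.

0.203

At P_1 = 28.1 and P_2 = 22: Q_1 = 303.92.
∂Q_1/∂P_2 = 0.1P_1 = 0.1(28.1) = 2.8100.
ε = (∂Q_1/∂P_2)(P_2/Q_1) = 2.8100 × (22/303.92) ≈ 0.203.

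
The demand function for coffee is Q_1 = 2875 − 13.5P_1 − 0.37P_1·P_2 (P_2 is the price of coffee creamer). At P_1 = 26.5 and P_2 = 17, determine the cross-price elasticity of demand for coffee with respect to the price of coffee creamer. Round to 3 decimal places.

At P_1 = 26.5 and P_2 = 17: Q_1 = 2350.565.
∂Q_1/∂P_2 = -0.37P_1 = -0.37(26.5) = -9.8050.
ε = (∂Q_1/∂P_2)(P_2/Q_1) = -9.8050 × (17/2350.565) ≈ -0.071.

-0.071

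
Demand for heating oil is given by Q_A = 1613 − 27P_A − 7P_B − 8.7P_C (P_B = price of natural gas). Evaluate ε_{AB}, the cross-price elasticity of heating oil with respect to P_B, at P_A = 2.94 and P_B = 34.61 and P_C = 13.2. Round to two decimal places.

At P_A = 2.94 and P_B = 34.61 and P_C = 13.2: Q_A = 1176.51.
∂Q_A/∂P_B = -7.
ε = (∂Q_A/∂P_B)(P_B/Q_A) = -7 × (34.61/1176.51) ≈ -0.21.
Since ε < 0, heating oil and natural gas are complements.

-0.21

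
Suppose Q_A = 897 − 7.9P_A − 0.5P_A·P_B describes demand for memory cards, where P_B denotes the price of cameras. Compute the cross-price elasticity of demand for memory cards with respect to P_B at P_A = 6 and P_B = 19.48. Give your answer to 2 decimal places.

At P_A = 6 and P_B = 19.48: Q_A = 791.16.
∂Q_A/∂P_B = -0.5P_A = -0.5(6) = -3.0000.
ε = (∂Q_A/∂P_B)(P_B/Q_A) = -3.0000 × (19.48/791.16) ≈ -0.07.

-0.07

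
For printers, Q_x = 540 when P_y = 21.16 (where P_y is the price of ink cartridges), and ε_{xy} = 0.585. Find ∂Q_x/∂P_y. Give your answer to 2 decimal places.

14.93

ε = (∂Q_x/∂P_y)·(P_y/Q_x) ⇒ ∂Q_x/∂P_y = ε·Q_x/P_y = 0.585 × 540/21.16 ≈ 14.93.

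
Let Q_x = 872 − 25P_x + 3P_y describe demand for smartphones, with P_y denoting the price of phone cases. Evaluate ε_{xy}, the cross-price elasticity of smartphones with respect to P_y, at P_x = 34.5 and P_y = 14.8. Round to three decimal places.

At P_x = 34.5 and P_y = 14.8: Q_x = 53.9.
∂Q_x/∂P_y = 3.
ε = (∂Q_x/∂P_y)(P_y/Q_x) = 3 × (14.8/53.9) ≈ 0.824.

0.824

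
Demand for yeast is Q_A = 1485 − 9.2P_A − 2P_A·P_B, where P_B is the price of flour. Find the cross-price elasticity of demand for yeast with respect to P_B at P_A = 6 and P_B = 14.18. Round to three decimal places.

-0.135

At P_A = 6 and P_B = 14.18: Q_A = 1259.64.
∂Q_A/∂P_B = -2P_A = -2(6) = -12.0000.
ε = (∂Q_A/∂P_B)(P_B/Q_A) = -12.0000 × (14.18/1259.64) ≈ -0.135.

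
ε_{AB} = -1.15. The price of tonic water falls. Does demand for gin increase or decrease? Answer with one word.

ε < 0 and the price of tonic water falls, so the quantity of gin moves in the opposite direction: it increases.

increase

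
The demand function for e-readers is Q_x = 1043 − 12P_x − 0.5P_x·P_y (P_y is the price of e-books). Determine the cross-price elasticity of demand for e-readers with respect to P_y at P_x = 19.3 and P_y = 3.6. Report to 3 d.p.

At P_x = 19.3 and P_y = 3.6: Q_x = 776.66.
∂Q_x/∂P_y = -0.5P_x = -0.5(19.3) = -9.6500.
ε = (∂Q_x/∂P_y)(P_y/Q_x) = -9.6500 × (3.6/776.66) ≈ -0.045.

-0.045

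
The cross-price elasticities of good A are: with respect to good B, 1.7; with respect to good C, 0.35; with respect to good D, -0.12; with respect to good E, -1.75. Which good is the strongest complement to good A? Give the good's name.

good E

Complements have ε < 0. The most negative value is -1.75 (good E).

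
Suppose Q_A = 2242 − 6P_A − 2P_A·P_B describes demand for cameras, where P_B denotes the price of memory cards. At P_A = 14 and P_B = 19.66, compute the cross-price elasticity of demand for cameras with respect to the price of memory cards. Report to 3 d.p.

At P_A = 14 and P_B = 19.66: Q_A = 1607.52.
∂Q_A/∂P_B = -2P_A = -2(14) = -28.0000.
ε = (∂Q_A/∂P_B)(P_B/Q_A) = -28.0000 × (19.66/1607.52) ≈ -0.342.
ε < 0: complements.

-0.342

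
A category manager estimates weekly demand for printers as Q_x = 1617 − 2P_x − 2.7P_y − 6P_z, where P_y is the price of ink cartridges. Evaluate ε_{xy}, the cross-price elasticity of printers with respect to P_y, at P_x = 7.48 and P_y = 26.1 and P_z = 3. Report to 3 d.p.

-0.047

At P_x = 7.48 and P_y = 26.1 and P_z = 3: Q_x = 1513.57.
∂Q_x/∂P_y = -2.7.
ε = (∂Q_x/∂P_y)(P_y/Q_x) = -2.7 × (26.1/1513.57) ≈ -0.047.
Since ε < 0, printers and ink cartridges are complements.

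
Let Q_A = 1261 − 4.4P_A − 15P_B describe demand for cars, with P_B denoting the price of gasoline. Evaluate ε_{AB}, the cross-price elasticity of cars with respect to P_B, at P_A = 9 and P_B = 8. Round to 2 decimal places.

-0.11

At P_A = 9 and P_B = 8: Q_A = 1101.4.
∂Q_A/∂P_B = -15.
ε = (∂Q_A/∂P_B)(P_B/Q_A) = -15 × (8/1101.4) ≈ -0.11.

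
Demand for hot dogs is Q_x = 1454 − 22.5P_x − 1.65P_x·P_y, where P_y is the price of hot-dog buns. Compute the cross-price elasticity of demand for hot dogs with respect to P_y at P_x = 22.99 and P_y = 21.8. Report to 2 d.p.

At P_x = 22.99 and P_y = 21.8: Q_x = 109.775.
∂Q_x/∂P_y = -1.65P_x = -1.65(22.99) = -37.9335.
ε = (∂Q_x/∂P_y)(P_y/Q_x) = -37.9335 × (21.8/109.775) ≈ -7.53.

-7.53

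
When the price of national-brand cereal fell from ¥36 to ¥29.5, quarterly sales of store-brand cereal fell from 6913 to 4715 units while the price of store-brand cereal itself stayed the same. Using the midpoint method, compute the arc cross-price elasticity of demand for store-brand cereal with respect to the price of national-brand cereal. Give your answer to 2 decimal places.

ΔQ_A = 4715 − 6913 = -2198; ΔP_B = 29.5 − 36 = -6.5.
Midpoints: Q̄_A = 5814.0, P̄_B = 32.75.
ε = (ΔQ_A/Q̄_A)/(ΔP_B/P̄_B) = (-2198/5814.0)/(-6.5/32.75) ≈ 1.90.
ε > 0: store-brand cereal and national-brand cereal are substitutes.

1.90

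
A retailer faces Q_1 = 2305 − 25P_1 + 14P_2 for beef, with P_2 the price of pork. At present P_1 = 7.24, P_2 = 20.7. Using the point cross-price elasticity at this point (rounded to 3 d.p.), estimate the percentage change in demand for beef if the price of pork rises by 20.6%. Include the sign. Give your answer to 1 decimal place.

At P_1 = 7.24, P_2 = 20.7: Q_1 = 2413.8.
∂Q_1/∂P_2 = 14.
ε = (∂Q_1/∂P_2)(P_2/Q_1) = 14.0000 × 20.7/2413.8 ≈ 0.120.
%ΔQ_1 ≈ ε × %ΔP_2 = 0.120 × (20.6%) = 2.5%.

2.5%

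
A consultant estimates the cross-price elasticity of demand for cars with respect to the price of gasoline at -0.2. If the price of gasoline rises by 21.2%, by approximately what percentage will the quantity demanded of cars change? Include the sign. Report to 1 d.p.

%ΔQ ≈ ε × %ΔP of gasoline = -0.2 × (21.2%) = -4.2%.
Demand for cars falls by about 4.2%.

-4.2%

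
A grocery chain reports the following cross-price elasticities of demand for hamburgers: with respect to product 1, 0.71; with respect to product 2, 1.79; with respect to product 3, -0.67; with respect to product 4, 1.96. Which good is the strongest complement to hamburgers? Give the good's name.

Complements have ε < 0. The most negative value is -0.67 (product 3).

product 3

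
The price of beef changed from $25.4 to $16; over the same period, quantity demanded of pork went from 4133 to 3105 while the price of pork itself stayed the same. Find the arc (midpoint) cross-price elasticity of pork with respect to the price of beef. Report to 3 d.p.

0.626

ΔQ_A = 3105 − 4133 = -1028; ΔP_B = 16 − 25.4 = -9.4.
Midpoints: Q̄_A = 3619.0, P̄_B = 20.70.
ε = (ΔQ_A/Q̄_A)/(ΔP_B/P̄_B) = (-1028/3619.0)/(-9.4/20.70) ≈ 0.626.
ε > 0: pork and beef are substitutes.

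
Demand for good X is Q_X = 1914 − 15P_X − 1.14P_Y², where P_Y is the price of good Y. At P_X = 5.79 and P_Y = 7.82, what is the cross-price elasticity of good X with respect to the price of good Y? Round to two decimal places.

At P_X = 5.79 and P_Y = 7.82: Q_X = 1757.436.
∂Q_X/∂P_Y = -2.28P_Y = -2.28(7.82) = -17.8296.
ε = (∂Q_X/∂P_Y)(P_Y/Q_X) = -17.8296 × (7.82/1757.436) ≈ -0.08.
ε < 0: complements.

-0.08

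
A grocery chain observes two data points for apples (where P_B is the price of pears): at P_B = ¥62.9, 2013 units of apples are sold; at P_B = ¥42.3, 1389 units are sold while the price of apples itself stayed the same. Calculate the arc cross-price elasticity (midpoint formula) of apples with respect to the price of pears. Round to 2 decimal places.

0.94

ΔQ_A = 1389 − 2013 = -624; ΔP_B = 42.3 − 62.9 = -20.6.
Midpoints: Q̄_A = 1701.0, P̄_B = 52.60.
ε = (ΔQ_A/Q̄_A)/(ΔP_B/P̄_B) = (-624/1701.0)/(-20.6/52.60) ≈ 0.94.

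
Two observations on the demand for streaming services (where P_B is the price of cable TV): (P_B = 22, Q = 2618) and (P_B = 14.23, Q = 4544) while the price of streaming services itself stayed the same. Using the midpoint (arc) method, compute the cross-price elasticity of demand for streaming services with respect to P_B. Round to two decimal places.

-1.25

ΔQ_A = 4544 − 2618 = 1926; ΔP_B = 14.23 − 22 = -7.77.
Midpoints: Q̄_A = 3581.0, P̄_B = 18.12.
ε = (ΔQ_A/Q̄_A)/(ΔP_B/P̄_B) = (1926/3581.0)/(-7.77/18.12) ≈ -1.25.
ε < 0: streaming services and cable TV are complements.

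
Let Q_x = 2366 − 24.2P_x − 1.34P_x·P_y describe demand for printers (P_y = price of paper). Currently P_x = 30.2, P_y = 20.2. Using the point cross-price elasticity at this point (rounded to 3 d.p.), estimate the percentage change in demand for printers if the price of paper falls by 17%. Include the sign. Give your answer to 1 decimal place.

17.0%

At P_x = 30.2, P_y = 20.2: Q_x = 817.706.
∂Q_x/∂P_y = -1.34P_x = -40.4680.
ε = (∂Q_x/∂P_y)(P_y/Q_x) = -40.4680 × 20.2/817.706 ≈ -1.000.
%ΔQ_x ≈ ε × %ΔP_y = -1.000 × (-17%) = 17.0%.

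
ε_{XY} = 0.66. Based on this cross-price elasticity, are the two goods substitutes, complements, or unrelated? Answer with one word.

substitutes

ε = 0.66 > 0, so a higher price of good Y raises demand for good X: substitutes.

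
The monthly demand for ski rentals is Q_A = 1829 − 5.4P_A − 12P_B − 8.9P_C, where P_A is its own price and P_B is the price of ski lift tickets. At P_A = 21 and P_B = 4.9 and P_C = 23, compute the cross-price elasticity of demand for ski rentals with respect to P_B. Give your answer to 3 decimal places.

-0.040

At P_A = 21 and P_B = 4.9 and P_C = 23: Q_A = 1452.1.
∂Q_A/∂P_B = -12.
ε = (∂Q_A/∂P_B)(P_B/Q_A) = -12 × (4.9/1452.1) ≈ -0.040.
Since ε < 0, ski rentals and ski lift tickets are complements.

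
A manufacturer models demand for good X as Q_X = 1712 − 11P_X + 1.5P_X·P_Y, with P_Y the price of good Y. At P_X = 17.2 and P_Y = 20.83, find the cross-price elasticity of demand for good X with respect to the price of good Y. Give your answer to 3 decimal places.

At P_X = 17.2 and P_Y = 20.83: Q_X = 2060.214.
∂Q_X/∂P_Y = 1.5P_X = 1.5(17.2) = 25.8000.
ε = (∂Q_X/∂P_Y)(P_Y/Q_X) = 25.8000 × (20.83/2060.214) ≈ 0.261.

0.261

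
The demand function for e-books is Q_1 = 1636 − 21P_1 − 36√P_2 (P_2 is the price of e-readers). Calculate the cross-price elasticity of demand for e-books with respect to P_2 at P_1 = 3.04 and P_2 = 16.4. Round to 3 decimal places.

-0.051

At P_1 = 3.04 and P_2 = 16.4: Q_1 = 1426.371.
∂Q_1/∂P_2 = -36/(2√P_2) = -36/(2√16.4) = -4.4448.
ε = (∂Q_1/∂P_2)(P_2/Q_1) = -4.4448 × (16.4/1426.371) ≈ -0.051.
ε < 0: complements.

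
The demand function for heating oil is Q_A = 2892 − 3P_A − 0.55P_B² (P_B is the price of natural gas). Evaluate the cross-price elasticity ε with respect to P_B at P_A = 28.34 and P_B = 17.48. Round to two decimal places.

-0.13

At P_A = 28.34 and P_B = 17.48: Q_A = 2638.927.
∂Q_A/∂P_B = -1.1P_B = -1.1(17.48) = -19.2280.
ε = (∂Q_A/∂P_B)(P_B/Q_A) = -19.2280 × (17.48/2638.927) ≈ -0.13.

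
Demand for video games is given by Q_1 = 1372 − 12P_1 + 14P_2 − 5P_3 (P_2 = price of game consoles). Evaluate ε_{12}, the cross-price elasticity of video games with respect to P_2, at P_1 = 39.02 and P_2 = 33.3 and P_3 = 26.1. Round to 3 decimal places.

0.376

At P_1 = 39.02 and P_2 = 33.3 and P_3 = 26.1: Q_1 = 1239.46.
∂Q_1/∂P_2 = 14.
ε = (∂Q_1/∂P_2)(P_2/Q_1) = 14 × (33.3/1239.46) ≈ 0.376.
Since ε > 0, video games and game consoles are substitutes.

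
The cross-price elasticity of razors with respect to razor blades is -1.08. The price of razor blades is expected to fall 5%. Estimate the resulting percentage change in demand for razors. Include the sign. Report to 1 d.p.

%ΔQ ≈ ε × %ΔP of razor blades = -1.08 × (-5%) = 5.4%.

5.4%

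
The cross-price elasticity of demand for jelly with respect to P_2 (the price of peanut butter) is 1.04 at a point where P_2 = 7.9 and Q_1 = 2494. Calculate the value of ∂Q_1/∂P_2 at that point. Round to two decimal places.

328.32

ε = (∂Q_1/∂P_2)·(P_2/Q_1) ⇒ ∂Q_1/∂P_2 = ε·Q_1/P_2 = 1.04 × 2494/7.9 ≈ 328.32.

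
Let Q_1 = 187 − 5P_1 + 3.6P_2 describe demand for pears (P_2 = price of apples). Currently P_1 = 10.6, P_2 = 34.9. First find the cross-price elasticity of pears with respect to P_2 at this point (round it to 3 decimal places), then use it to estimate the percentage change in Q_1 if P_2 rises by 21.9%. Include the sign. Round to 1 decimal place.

10.6%

At P_1 = 10.6, P_2 = 34.9: Q_1 = 259.64.
∂Q_1/∂P_2 = 3.6.
ε = (∂Q_1/∂P_2)(P_2/Q_1) = 3.6000 × 34.9/259.64 ≈ 0.484.
%ΔQ_1 ≈ ε × %ΔP_2 = 0.484 × (21.9%) = 10.6%.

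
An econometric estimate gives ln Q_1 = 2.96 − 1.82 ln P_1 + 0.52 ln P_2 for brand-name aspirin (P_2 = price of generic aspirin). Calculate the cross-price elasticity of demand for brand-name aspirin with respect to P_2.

0.52

In a log-linear (constant-elasticity) demand function, the coefficient on ln P_2 is the cross-price elasticity.
ε = 0.52. Positive, so brand-name aspirin and generic aspirin are substitutes.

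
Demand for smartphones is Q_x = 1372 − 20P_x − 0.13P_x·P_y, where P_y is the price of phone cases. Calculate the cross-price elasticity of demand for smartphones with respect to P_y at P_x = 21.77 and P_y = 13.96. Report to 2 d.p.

-0.04

At P_x = 21.77 and P_y = 13.96: Q_x = 897.092.
∂Q_x/∂P_y = -0.13P_x = -0.13(21.77) = -2.8301.
ε = (∂Q_x/∂P_y)(P_y/Q_x) = -2.8301 × (13.96/897.092) ≈ -0.04.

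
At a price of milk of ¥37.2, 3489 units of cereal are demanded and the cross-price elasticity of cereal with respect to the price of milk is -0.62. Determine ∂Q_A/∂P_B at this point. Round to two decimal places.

-58.15

ε = (∂Q_A/∂P_B)·(P_B/Q_A) ⇒ ∂Q_A/∂P_B = ε·Q_A/P_B = -0.62 × 3489/37.2 ≈ -58.15.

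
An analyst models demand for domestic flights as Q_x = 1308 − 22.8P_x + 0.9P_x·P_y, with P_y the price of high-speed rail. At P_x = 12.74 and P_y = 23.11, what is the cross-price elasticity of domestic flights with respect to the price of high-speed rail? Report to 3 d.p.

0.207

At P_x = 12.74 and P_y = 23.11: Q_x = 1282.507.
∂Q_x/∂P_y = 0.9P_x = 0.9(12.74) = 11.4660.
ε = (∂Q_x/∂P_y)(P_y/Q_x) = 11.4660 × (23.11/1282.507) ≈ 0.207.
ε > 0: substitutes.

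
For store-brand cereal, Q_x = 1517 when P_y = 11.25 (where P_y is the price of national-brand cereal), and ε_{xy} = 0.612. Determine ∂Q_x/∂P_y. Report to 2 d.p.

82.52

ε = (∂Q_x/∂P_y)·(P_y/Q_x) ⇒ ∂Q_x/∂P_y = ε·Q_x/P_y = 0.612 × 1517/11.25 ≈ 82.52.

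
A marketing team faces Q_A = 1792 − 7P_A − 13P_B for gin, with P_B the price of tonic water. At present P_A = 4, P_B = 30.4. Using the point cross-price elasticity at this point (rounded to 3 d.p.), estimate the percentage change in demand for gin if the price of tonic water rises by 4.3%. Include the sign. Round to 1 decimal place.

-1.2%

At P_A = 4, P_B = 30.4: Q_A = 1368.8.
∂Q_A/∂P_B = -13.
ε = (∂Q_A/∂P_B)(P_B/Q_A) = -13.0000 × 30.4/1368.8 ≈ -0.289.
%ΔQ_A ≈ ε × %ΔP_B = -0.289 × (4.3%) = -1.2%.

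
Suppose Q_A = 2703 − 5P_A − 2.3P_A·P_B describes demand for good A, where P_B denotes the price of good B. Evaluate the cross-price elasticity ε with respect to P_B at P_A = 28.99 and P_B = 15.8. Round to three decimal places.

-0.700

At P_A = 28.99 and P_B = 15.8: Q_A = 1504.553.
∂Q_A/∂P_B = -2.3P_A = -2.3(28.99) = -66.6770.
ε = (∂Q_A/∂P_B)(P_B/Q_A) = -66.6770 × (15.8/1504.553) ≈ -0.700.
ε < 0: complements.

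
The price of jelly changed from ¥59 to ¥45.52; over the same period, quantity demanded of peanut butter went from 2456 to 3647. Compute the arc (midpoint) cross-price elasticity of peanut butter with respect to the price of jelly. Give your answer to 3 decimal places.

-1.513

ΔQ_A = 3647 − 2456 = 1191; ΔP_B = 45.52 − 59 = -13.48.
Midpoints: Q̄_A = 3051.5, P̄_B = 52.26.
ε = (ΔQ_A/Q̄_A)/(ΔP_B/P̄_B) = (1191/3051.5)/(-13.48/52.26) ≈ -1.513.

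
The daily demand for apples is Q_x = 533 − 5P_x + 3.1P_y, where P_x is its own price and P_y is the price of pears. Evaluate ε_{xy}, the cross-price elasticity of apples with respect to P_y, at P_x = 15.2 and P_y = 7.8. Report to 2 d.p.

0.05

At P_x = 15.2 and P_y = 7.8: Q_x = 481.18.
∂Q_x/∂P_y = 3.1.
ε = (∂Q_x/∂P_y)(P_y/Q_x) = 3.1 × (7.8/481.18) ≈ 0.05.
Since ε > 0, apples and pears are substitutes.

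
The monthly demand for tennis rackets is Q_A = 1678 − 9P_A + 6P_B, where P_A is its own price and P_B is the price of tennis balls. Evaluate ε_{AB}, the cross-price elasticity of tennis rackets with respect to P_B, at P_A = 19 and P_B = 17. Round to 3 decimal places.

0.063

At P_A = 19 and P_B = 17: Q_A = 1609.
∂Q_A/∂P_B = 6.
ε = (∂Q_A/∂P_B)(P_B/Q_A) = 6 × (17/1609) ≈ 0.063.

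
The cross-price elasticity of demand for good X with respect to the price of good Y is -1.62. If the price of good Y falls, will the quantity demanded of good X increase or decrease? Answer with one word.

increase

ε < 0 and the price of good Y falls, so the quantity of good X moves in the opposite direction: it increases.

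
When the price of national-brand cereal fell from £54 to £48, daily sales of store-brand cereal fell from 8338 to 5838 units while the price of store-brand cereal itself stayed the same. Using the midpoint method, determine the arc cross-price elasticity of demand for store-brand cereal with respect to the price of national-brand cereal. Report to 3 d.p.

2.998

ΔQ_A = 5838 − 8338 = -2500; ΔP_B = 48 − 54 = -6.
Midpoints: Q̄_A = 7088.0, P̄_B = 51.00.
ε = (ΔQ_A/Q̄_A)/(ΔP_B/P̄_B) = (-2500/7088.0)/(-6/51.00) ≈ 2.998.
ε > 0: store-brand cereal and national-brand cereal are substitutes.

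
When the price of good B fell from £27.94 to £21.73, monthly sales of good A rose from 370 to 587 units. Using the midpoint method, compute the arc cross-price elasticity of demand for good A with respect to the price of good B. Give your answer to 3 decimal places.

-1.814

ΔQ_A = 587 − 370 = 217; ΔP_B = 21.73 − 27.94 = -6.21.
Midpoints: Q̄_A = 478.5, P̄_B = 24.84.
ε = (ΔQ_A/Q̄_A)/(ΔP_B/P̄_B) = (217/478.5)/(-6.21/24.84) ≈ -1.814.
ε < 0: good A and good B are complements.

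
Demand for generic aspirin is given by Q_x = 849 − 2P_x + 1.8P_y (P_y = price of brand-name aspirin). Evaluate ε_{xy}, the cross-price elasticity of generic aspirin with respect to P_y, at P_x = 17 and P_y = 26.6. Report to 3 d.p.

At P_x = 17 and P_y = 26.6: Q_x = 862.88.
∂Q_x/∂P_y = 1.8.
ε = (∂Q_x/∂P_y)(P_y/Q_x) = 1.8 × (26.6/862.88) ≈ 0.055.

0.055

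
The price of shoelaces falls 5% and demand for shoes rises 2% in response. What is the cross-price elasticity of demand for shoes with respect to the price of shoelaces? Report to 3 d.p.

-0.400

ε = (%ΔQ of shoes) / (%ΔP of shoelaces) = (2%) / (-5%) ≈ -0.400.
Negative cross-price elasticity: complements.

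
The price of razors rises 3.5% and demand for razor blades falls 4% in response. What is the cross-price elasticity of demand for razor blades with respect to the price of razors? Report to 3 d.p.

ε = (%ΔQ of razor blades) / (%ΔP of razors) = (-4%) / (3.5%) ≈ -1.143.

-1.143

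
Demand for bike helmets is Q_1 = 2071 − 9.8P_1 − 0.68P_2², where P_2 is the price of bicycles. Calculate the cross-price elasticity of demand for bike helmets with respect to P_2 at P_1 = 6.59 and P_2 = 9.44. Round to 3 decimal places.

At P_1 = 6.59 and P_2 = 9.44: Q_1 = 1945.821.
∂Q_1/∂P_2 = -1.36P_2 = -1.36(9.44) = -12.8384.
ε = (∂Q_1/∂P_2)(P_2/Q_1) = -12.8384 × (9.44/1945.821) ≈ -0.062.

-0.062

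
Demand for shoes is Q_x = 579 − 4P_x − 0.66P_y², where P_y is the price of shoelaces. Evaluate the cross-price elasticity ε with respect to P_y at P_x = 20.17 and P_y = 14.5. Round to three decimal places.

-0.772

At P_x = 20.17 and P_y = 14.5: Q_x = 359.555.
∂Q_x/∂P_y = -1.32P_y = -1.32(14.5) = -19.1400.
ε = (∂Q_x/∂P_y)(P_y/Q_x) = -19.1400 × (14.5/359.555) ≈ -0.772.
ε < 0: complements.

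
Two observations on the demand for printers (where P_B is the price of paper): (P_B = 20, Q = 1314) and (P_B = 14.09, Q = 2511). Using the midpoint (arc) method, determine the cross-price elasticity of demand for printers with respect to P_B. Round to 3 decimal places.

-1.805

ΔQ_A = 2511 − 1314 = 1197; ΔP_B = 14.09 − 20 = -5.91.
Midpoints: Q̄_A = 1912.5, P̄_B = 17.05.
ε = (ΔQ_A/Q̄_A)/(ΔP_B/P̄_B) = (1197/1912.5)/(-5.91/17.05) ≈ -1.805.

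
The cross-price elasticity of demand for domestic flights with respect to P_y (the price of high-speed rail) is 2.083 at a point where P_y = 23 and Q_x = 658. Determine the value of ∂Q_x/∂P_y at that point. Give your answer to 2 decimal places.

ε = (∂Q_x/∂P_y)·(P_y/Q_x) ⇒ ∂Q_x/∂P_y = ε·Q_x/P_y = 2.083 × 658/23 ≈ 59.59.

59.59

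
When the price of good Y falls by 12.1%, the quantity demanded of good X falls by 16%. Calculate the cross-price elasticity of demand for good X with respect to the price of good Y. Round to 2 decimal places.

1.32

ε = (%ΔQ of good X) / (%ΔP of good Y) = (-16%) / (-12.1%) ≈ 1.32.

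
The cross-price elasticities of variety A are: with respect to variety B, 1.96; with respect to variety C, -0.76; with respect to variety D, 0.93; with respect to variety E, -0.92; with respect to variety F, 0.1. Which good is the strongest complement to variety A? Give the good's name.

variety E

Complements have ε < 0. The most negative value is -0.92 (variety E).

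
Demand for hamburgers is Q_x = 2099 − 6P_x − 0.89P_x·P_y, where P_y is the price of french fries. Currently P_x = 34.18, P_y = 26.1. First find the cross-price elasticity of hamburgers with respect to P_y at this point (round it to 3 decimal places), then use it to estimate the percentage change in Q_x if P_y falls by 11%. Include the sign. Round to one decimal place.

At P_x = 34.18, P_y = 26.1: Q_x = 1099.953.
∂Q_x/∂P_y = -0.89P_x = -30.4202.
ε = (∂Q_x/∂P_y)(P_y/Q_x) = -30.4202 × 26.1/1099.953 ≈ -0.722.
%ΔQ_x ≈ ε × %ΔP_y = -0.722 × (-11%) = 7.9%.

7.9%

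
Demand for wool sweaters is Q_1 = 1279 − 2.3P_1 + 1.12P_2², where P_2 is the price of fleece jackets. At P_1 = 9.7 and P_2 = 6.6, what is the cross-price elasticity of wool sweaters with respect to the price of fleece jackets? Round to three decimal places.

At P_1 = 9.7 and P_2 = 6.6: Q_1 = 1305.477.
∂Q_1/∂P_2 = 2.24P_2 = 2.24(6.6) = 14.7840.
ε = (∂Q_1/∂P_2)(P_2/Q_1) = 14.7840 × (6.6/1305.477) ≈ 0.075.
ε > 0: substitutes.

0.075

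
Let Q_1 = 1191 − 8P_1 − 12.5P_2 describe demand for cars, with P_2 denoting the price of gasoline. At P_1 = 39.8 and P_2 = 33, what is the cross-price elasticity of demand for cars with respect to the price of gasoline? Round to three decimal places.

-0.897

At P_1 = 39.8 and P_2 = 33: Q_1 = 460.1.
∂Q_1/∂P_2 = -12.5.
ε = (∂Q_1/∂P_2)(P_2/Q_1) = -12.5 × (33/460.1) ≈ -0.897.
Since ε < 0, cars and gasoline are complements.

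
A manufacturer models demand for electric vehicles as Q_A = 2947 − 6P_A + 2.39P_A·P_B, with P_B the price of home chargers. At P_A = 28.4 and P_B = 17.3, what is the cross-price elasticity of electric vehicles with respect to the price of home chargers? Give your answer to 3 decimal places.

At P_A = 28.4 and P_B = 17.3: Q_A = 3950.855.
∂Q_A/∂P_B = 2.39P_A = 2.39(28.4) = 67.8760.
ε = (∂Q_A/∂P_B)(P_B/Q_A) = 67.8760 × (17.3/3950.855) ≈ 0.297.

0.297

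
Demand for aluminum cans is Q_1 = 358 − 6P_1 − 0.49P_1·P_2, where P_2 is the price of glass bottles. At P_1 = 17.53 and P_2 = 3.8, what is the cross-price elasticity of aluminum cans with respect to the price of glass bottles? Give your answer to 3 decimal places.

-0.148

At P_1 = 17.53 and P_2 = 3.8: Q_1 = 220.179.
∂Q_1/∂P_2 = -0.49P_1 = -0.49(17.53) = -8.5897.
ε = (∂Q_1/∂P_2)(P_2/Q_1) = -8.5897 × (3.8/220.179) ≈ -0.148.
ε < 0: complements.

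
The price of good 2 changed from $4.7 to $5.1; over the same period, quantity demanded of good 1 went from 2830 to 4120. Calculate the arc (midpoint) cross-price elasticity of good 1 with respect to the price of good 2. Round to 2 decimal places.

ΔQ_1 = 4120 − 2830 = 1290; ΔP_2 = 5.1 − 4.7 = 0.4.
Midpoints: Q̄_1 = 3475.0, P̄_2 = 4.90.
ε = (ΔQ_1/Q̄_1)/(ΔP_2/P̄_2) = (1290/3475.0)/(0.4/4.90) ≈ 4.55.

4.55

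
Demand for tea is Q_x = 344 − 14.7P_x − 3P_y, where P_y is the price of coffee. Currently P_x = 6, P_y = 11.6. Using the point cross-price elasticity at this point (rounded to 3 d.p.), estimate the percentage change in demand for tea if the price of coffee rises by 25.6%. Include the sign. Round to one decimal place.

-4.0%

At P_x = 6, P_y = 11.6: Q_x = 221.
∂Q_x/∂P_y = -3.
ε = (∂Q_x/∂P_y)(P_y/Q_x) = -3.0000 × 11.6/221 ≈ -0.157.
%ΔQ_x ≈ ε × %ΔP_y = -0.157 × (25.6%) = -4.0%.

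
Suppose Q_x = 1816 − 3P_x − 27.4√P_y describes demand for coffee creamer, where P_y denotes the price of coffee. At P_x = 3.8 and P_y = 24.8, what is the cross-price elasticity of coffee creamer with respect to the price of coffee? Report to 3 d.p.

At P_x = 3.8 and P_y = 24.8: Q_x = 1668.149.
∂Q_x/∂P_y = -27.4/(2√P_y) = -27.4/(2√24.8) = -2.7510.
ε = (∂Q_x/∂P_y)(P_y/Q_x) = -2.7510 × (24.8/1668.149) ≈ -0.041.

-0.041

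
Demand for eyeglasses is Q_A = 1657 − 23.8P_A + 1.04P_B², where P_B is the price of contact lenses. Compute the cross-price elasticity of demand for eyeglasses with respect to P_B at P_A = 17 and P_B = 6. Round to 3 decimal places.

At P_A = 17 and P_B = 6: Q_A = 1289.84.
∂Q_A/∂P_B = 2.08P_B = 2.08(6) = 12.4800.
ε = (∂Q_A/∂P_B)(P_B/Q_A) = 12.4800 × (6/1289.84) ≈ 0.058.
ε > 0: substitutes.

0.058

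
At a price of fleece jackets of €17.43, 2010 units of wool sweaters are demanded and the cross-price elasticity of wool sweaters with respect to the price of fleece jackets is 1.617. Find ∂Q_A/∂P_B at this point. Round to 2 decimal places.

186.47

ε = (∂Q_A/∂P_B)·(P_B/Q_A) ⇒ ∂Q_A/∂P_B = ε·Q_A/P_B = 1.617 × 2010/17.43 ≈ 186.47.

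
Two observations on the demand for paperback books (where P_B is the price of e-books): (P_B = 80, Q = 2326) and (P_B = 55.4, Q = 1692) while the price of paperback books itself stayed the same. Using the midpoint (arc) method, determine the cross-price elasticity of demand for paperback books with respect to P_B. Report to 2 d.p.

ΔQ_A = 1692 − 2326 = -634; ΔP_B = 55.4 − 80 = -24.6.
Midpoints: Q̄_A = 2009.0, P̄_B = 67.70.
ε = (ΔQ_A/Q̄_A)/(ΔP_B/P̄_B) = (-634/2009.0)/(-24.6/67.70) ≈ 0.87.

0.87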